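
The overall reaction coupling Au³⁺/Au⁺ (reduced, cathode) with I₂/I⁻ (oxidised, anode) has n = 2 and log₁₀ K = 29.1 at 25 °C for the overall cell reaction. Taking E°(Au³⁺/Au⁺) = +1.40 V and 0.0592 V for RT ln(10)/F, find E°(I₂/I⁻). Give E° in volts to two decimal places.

+0.54 V

E°cell = (0.0592/n)·log K = (0.0592/2)(29.1) = +0.861 V.
Since Au³⁺/Au⁺ is the cathode and I₂/I⁻ the anode, E°cell = E°(Au³⁺/Au⁺) − E°(I₂/I⁻).
So E°(I₂/I⁻) = E°(Au³⁺/Au⁺) − E°cell = (+1.40) − (+0.861) = +0.54 V.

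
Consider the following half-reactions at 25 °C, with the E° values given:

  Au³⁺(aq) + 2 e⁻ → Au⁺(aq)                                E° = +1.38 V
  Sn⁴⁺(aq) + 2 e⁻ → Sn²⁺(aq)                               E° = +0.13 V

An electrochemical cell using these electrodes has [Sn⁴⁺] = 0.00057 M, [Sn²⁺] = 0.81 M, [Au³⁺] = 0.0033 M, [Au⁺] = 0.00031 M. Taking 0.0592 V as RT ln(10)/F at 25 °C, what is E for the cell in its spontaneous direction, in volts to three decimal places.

+1.374 V

Au³⁺/Au⁺ is the cathode (higher E°), Sn⁴⁺/Sn²⁺ the anode: E°cell = +1.38 − (+0.13) = +1.25 V, n = 2.
Overall: Au³⁺(aq) + Sn²⁺(aq) → Au⁺(aq) + Sn⁴⁺(aq)
Q = [Au⁺]·[Sn⁴⁺] / ([Au³⁺]·[Sn²⁺]); log Q = -4.180.
E = E° − (0.0592/n) log Q = +1.25 − (0.0592/2)(-4.180) = +1.374 V.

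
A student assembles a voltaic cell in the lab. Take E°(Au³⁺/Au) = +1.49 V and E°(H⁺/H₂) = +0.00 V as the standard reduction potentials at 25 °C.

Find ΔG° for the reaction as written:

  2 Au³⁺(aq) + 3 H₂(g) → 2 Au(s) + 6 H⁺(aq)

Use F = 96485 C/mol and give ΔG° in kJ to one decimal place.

As written, Au³⁺/Au is reduced (cathode) and H⁺/H₂ is oxidised (anode), so E°cell = (+1.49) − (+0.00) = +1.49 V.
Balancing electrons gives n = 6.
ΔG° = −nFE° = −(6)(96485)(+1.49) = -862,576 J = -862.6 kJ.

-862.6 kJ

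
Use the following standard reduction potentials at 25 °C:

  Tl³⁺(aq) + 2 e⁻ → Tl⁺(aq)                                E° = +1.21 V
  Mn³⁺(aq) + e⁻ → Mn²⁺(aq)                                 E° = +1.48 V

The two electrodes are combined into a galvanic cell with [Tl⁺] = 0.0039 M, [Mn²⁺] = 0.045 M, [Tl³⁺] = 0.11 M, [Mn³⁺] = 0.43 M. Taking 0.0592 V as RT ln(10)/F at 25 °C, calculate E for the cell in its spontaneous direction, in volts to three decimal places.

+0.285 V

Mn³⁺/Mn²⁺ is the cathode (higher E°), Tl³⁺/Tl⁺ the anode: E°cell = +1.48 − (+1.21) = +0.27 V, n = 2.
Overall: 2 Mn³⁺(aq) + Tl⁺(aq) → 2 Mn²⁺(aq) + Tl³⁺(aq)
Q = [Mn²⁺]^2·[Tl³⁺] / ([Mn³⁺]^2·[Tl⁺]); log Q = -0.510.
E = E° − (0.0592/n) log Q = +0.27 − (0.0592/2)(-0.510) = +0.285 V.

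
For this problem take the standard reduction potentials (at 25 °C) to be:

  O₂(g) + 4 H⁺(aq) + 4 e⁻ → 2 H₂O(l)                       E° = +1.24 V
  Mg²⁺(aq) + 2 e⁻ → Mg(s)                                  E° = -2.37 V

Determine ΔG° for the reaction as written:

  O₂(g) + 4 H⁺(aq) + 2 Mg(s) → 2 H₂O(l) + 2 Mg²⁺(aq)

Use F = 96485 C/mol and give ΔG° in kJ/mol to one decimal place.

-1393.2 kJ/mol

As written, O₂/H₂O is reduced (cathode) and Mg²⁺/Mg is oxidised (anode), so E°cell = (+1.24) − (-2.37) = +3.61 V.
Balancing electrons gives n = 4.
ΔG° = −nFE° = −(4)(96485)(+3.61) = -1,393,243 J = -1393.2 kJ/mol.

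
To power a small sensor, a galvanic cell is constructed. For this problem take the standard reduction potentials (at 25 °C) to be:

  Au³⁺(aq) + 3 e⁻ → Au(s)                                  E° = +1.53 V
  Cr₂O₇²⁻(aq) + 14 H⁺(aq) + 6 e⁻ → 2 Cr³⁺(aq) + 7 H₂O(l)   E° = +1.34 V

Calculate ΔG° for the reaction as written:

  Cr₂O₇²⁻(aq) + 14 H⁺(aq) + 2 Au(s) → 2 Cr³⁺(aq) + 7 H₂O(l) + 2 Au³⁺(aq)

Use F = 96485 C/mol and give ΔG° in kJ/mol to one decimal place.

+110.0 kJ/mol

As written, Cr₂O₇²⁻/Cr³⁺ is reduced (cathode) and Au³⁺/Au is oxidised (anode), so E°cell = (+1.34) − (+1.53) = -0.19 V.
Balancing electrons gives n = 6.
ΔG° = −nFE° = −(6)(96485)(-0.19) = 109,993 J = +110.0 kJ/mol.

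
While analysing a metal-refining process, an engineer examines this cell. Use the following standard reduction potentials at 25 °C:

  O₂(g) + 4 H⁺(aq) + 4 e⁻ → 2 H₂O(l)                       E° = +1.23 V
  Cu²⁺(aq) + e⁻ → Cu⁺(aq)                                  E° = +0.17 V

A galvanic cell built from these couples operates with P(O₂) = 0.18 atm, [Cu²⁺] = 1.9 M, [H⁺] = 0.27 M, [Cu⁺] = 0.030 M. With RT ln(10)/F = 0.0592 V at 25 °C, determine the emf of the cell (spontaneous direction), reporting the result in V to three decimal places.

+0.909 V

O₂/H₂O is the cathode (higher E°), Cu²⁺/Cu⁺ the anode: E°cell = +1.23 − (+0.17) = +1.06 V, n = 4.
Overall: O₂(g) + 4 H⁺(aq) + 4 Cu⁺(aq) → 2 H₂O(l) + 4 Cu²⁺(aq)
Q = [Cu²⁺]^4 / (P(O₂)·[H⁺]^4·[Cu⁺]^4); log Q = 10.226.
E = E° − (0.0592/n) log Q = +1.06 − (0.0592/4)(10.226) = +0.909 V.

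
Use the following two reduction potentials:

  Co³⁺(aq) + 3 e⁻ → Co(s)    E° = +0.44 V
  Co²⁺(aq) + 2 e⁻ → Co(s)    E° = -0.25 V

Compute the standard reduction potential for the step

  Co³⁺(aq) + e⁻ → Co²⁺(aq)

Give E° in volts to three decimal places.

Sequential free energies add, so n₃E°₃ = n₁E°₁ + n₂E°₂.
With n₃ = 3, and the known step contributing 2×(-0.25) V, the unknown satisfies 1·E° = 3×(+0.44) − 2×(-0.25) = +1.820.
E° = +1.820 / 1 = +1.820 V.

+1.820 V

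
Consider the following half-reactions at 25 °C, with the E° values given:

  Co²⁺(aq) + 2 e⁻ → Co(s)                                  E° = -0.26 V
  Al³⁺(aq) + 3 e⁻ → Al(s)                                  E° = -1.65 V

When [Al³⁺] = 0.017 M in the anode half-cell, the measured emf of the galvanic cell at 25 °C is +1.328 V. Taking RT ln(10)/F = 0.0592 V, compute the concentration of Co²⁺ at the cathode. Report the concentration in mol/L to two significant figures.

Co²⁺/Co is the cathode, Al³⁺/Al the anode: E°cell = +1.39 V, n = 6.
Overall reaction: 3 Co²⁺(aq) + 2 Al(s) → 3 Co(s) + 2 Al³⁺(aq); Q = [Al³⁺]^2/[Co²⁺]^3.
From E = E° − (0.0592/n) log Q: log Q = (E° − E)·n/0.0592 = (+1.39 − (+1.328))·6/0.0592 = 6.2838.
So 3·log[Co²⁺] = 2·log(0.017) − log Q = -3.5391 − (6.2838) = -9.8229; log[Co²⁺] = -9.8229 / 3 = -3.2743; [Co²⁺] = 10^(-3.2743) ≈ 0.00053 M.

0.00053 M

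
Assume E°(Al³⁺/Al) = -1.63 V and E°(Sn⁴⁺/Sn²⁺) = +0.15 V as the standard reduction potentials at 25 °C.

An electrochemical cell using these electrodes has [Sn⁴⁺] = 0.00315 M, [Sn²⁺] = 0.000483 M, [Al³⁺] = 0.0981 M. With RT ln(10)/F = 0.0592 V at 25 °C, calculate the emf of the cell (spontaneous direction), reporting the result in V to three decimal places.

+1.824 V

Sn⁴⁺/Sn²⁺ is the cathode (higher E°), Al³⁺/Al the anode: E°cell = +0.15 − (-1.63) = +1.78 V, n = 6.
Overall: 3 Sn⁴⁺(aq) + 2 Al(s) → 3 Sn²⁺(aq) + 2 Al³⁺(aq)
Q = [Sn²⁺]^3·[Al³⁺]^2 / ([Sn⁴⁺]^3); log Q = -4.460.
E = E° − (0.0592/n) log Q = +1.78 − (0.0592/6)(-4.460) = +1.824 V.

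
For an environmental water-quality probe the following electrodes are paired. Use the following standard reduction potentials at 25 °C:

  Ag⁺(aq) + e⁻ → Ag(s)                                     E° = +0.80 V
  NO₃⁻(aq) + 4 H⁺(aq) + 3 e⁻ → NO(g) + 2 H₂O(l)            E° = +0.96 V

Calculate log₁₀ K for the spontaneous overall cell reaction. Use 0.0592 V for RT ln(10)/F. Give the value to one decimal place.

Cathode: NO₃⁻/NO; anode: Ag⁺/Ag. E°cell = +0.16 V, n = 3.
log K = nE°cell / 0.0592 = (3)(+0.16) / 0.0592 = 8.1.

8.1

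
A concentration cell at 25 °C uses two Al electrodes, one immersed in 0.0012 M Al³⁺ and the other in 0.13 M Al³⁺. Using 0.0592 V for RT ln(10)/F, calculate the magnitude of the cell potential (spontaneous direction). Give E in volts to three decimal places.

+0.040 V

For a concentration cell E°cell = 0. The 0.13 M side is the cathode (reduction is favoured where [Al³⁺] is higher).
With n = 3, E = −(0.0592/3) log([Al³⁺]ₐₙ/[Al³⁺]꜀ₐₜ) = −(0.0592/3) log(0.0012/0.13) = −(0.0592/3)(-2.035) = +0.040 V.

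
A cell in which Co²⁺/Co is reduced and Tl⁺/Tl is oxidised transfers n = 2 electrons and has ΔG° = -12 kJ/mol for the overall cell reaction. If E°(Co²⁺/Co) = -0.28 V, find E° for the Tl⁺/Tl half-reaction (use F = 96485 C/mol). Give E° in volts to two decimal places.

-0.34 V

E°cell = −ΔG°/(nF) = −(-12×10³)/((2)(96485)) = +0.062 V.
Since Co²⁺/Co is the cathode and Tl⁺/Tl the anode, E°cell = E°(Co²⁺/Co) − E°(Tl⁺/Tl).
So E°(Tl⁺/Tl) = E°(Co²⁺/Co) − E°cell = (-0.28) − (+0.062) = -0.34 V.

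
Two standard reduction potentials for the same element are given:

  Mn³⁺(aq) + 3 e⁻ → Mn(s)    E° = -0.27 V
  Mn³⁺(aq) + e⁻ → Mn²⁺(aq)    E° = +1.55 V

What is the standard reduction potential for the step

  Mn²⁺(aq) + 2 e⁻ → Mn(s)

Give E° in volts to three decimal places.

Sequential free energies add, so n₃E°₃ = n₁E°₁ + n₂E°₂.
With n₃ = 3, and the known step contributing 1×(+1.55) V, the unknown satisfies 2·E° = 3×(-0.27) − 1×(+1.55) = -2.360.
E° = -2.360 / 2 = -1.180 V.

-1.180 V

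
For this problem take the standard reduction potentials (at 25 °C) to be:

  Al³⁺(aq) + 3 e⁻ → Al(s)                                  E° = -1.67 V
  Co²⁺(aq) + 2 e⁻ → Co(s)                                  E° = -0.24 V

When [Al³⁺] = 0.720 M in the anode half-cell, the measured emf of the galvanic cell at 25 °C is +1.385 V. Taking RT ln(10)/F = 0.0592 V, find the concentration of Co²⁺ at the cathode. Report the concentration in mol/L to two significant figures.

0.024 M

Co²⁺/Co is the cathode, Al³⁺/Al the anode: E°cell = +1.43 V, n = 6.
Overall reaction: 3 Co²⁺(aq) + 2 Al(s) → 3 Co(s) + 2 Al³⁺(aq); Q = [Al³⁺]^2/[Co²⁺]^3.
From E = E° − (0.0592/n) log Q: log Q = (E° − E)·n/0.0592 = (+1.43 − (+1.385))·6/0.0592 = 4.5608.
So 3·log[Co²⁺] = 2·log(0.72) − log Q = -0.2853 − (4.5608) = -4.8461; log[Co²⁺] = -4.8461 / 3 = -1.6154; [Co²⁺] = 10^(-1.6154) ≈ 0.024 M.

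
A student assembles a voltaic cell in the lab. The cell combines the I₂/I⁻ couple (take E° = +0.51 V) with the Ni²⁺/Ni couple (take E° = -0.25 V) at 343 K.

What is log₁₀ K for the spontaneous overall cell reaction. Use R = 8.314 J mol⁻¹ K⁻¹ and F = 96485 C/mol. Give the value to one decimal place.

Cathode: I₂/I⁻; anode: Ni²⁺/Ni. E°cell = (+0.51) − (-0.25) = +0.76 V, with n = 2.
ΔG° = −nFE° = −RT ln K, so ln K = nFE°/(RT) = (2)(96485)(+0.76) / ((8.314)(343)) = 51.428.
log₁₀ K = 51.428 / ln 10 = 22.3.

22.3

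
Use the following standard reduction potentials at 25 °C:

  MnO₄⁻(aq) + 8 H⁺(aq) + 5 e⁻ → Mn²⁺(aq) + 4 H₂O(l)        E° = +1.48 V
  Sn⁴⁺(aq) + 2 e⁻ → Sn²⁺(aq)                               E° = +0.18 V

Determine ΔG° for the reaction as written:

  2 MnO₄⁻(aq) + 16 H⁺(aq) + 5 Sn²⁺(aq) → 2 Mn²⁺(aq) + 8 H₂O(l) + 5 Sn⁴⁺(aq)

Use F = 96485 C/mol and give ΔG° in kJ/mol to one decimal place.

-1254.3 kJ/mol

As written, MnO₄⁻/Mn²⁺ is reduced (cathode) and Sn⁴⁺/Sn²⁺ is oxidised (anode), so E°cell = (+1.48) − (+0.18) = +1.30 V.
Balancing electrons gives n = 10.
ΔG° = −nFE° = −(10)(96485)(+1.30) = -1,254,305 J = -1254.3 kJ/mol.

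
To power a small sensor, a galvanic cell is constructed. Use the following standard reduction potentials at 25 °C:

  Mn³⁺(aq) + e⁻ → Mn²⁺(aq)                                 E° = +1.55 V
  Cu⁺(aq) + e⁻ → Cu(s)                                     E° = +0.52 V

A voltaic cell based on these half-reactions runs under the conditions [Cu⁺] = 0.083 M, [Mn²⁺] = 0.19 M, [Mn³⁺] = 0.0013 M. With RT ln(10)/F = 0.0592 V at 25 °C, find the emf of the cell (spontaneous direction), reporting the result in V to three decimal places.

Mn³⁺/Mn²⁺ is the cathode (higher E°), Cu⁺/Cu the anode: E°cell = +1.55 − (+0.52) = +1.03 V, n = 1.
Overall: Mn³⁺(aq) + Cu(s) → Mn²⁺(aq) + Cu⁺(aq)
Q = [Mn²⁺]·[Cu⁺] / ([Mn³⁺]); log Q = 1.084.
E = E° − (0.0592/n) log Q = +1.03 − (0.0592/1)(1.084) = +0.966 V.

+0.966 V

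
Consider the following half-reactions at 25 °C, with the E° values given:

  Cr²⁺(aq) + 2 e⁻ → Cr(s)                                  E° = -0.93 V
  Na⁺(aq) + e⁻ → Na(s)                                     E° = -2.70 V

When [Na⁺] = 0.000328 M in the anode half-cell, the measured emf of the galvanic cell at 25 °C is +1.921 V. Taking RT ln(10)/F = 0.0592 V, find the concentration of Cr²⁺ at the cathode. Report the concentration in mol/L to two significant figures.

0.014 M

Cr²⁺/Cr is the cathode, Na⁺/Na the anode: E°cell = +1.77 V, n = 2.
Overall reaction: Cr²⁺(aq) + 2 Na(s) → Cr(s) + 2 Na⁺(aq); Q = [Na⁺]^2/[Cr²⁺]^1.
From E = E° − (0.0592/n) log Q: log Q = (E° − E)·n/0.0592 = (+1.77 − (+1.921))·2/0.0592 = -5.1014.
So 1·log[Cr²⁺] = 2·log(0.000328) − log Q = -6.9683 − (-5.1014) = -1.8669; [Cr²⁺] = 10^(-1.8669) ≈ 0.014 M.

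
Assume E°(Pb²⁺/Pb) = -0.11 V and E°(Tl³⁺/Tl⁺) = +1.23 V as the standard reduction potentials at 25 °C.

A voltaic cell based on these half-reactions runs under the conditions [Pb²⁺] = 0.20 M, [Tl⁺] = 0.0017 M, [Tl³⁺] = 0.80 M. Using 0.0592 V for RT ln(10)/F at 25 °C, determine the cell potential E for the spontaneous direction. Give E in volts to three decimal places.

Tl³⁺/Tl⁺ is the cathode (higher E°), Pb²⁺/Pb the anode: E°cell = +1.23 − (-0.11) = +1.34 V, n = 2.
Overall: Tl³⁺(aq) + Pb(s) → Tl⁺(aq) + Pb²⁺(aq)
Q = [Tl⁺]·[Pb²⁺] / ([Tl³⁺]); log Q = -3.372.
E = E° − (0.0592/n) log Q = +1.34 − (0.0592/2)(-3.372) = +1.440 V.

+1.440 V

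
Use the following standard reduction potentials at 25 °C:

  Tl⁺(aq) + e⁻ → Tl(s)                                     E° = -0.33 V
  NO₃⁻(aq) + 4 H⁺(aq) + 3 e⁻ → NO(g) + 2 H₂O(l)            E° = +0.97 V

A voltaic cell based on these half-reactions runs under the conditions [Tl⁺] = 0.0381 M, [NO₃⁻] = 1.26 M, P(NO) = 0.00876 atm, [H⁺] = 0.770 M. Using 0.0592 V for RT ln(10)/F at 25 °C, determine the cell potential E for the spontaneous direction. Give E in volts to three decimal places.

NO₃⁻/NO is the cathode (higher E°), Tl⁺/Tl the anode: E°cell = +0.97 − (-0.33) = +1.30 V, n = 3.
Overall: NO₃⁻(aq) + 4 H⁺(aq) + 3 Tl(s) → NO(g) + 2 H₂O(l) + 3 Tl⁺(aq)
Q = P(NO)·[Tl⁺]^3 / ([NO₃⁻]·[H⁺]^4); log Q = -5.961.
E = E° − (0.0592/n) log Q = +1.30 − (0.0592/3)(-5.961) = +1.418 V.

+1.418 V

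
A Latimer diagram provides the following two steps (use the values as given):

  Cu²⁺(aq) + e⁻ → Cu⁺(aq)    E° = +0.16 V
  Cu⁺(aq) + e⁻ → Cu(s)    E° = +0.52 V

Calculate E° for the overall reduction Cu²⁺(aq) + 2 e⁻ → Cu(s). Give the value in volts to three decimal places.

Since ΔG° = −nFE° is additive over sequential reductions, n₃E°₃ = n₁E°₁ + n₂E°₂.
E°₃ = (1×+0.16 + 1×+0.52) / 2 = (+0.680) / 2 = +0.340 V.

+0.340 V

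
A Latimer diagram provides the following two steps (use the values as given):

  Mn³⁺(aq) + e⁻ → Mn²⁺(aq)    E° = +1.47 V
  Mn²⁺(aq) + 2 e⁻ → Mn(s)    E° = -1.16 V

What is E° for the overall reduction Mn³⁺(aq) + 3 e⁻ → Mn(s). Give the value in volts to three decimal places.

Since ΔG° = −nFE° is additive over sequential reductions, n₃E°₃ = n₁E°₁ + n₂E°₂.
E°₃ = (1×+1.47 + 2×-1.16) / 3 = (-0.850) / 3 = -0.283 V.

-0.283 V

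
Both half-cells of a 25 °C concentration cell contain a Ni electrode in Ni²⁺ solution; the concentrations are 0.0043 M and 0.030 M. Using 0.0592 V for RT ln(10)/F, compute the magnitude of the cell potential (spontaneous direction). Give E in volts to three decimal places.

For a concentration cell E°cell = 0. The 0.030 M side is the cathode (reduction is favoured where [Ni²⁺] is higher).
With n = 2, E = −(0.0592/2) log([Ni²⁺]ₐₙ/[Ni²⁺]꜀ₐₜ) = −(0.0592/2) log(0.0043/0.03) = −(0.0592/2)(-0.844) = +0.025 V.

+0.025 V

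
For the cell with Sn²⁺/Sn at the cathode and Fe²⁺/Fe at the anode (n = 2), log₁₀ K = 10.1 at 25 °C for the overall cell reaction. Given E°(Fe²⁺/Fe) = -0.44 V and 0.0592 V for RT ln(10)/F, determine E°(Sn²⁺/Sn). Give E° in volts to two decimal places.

-0.14 V

E°cell = (0.0592/n)·log K = (0.0592/2)(10.1) = +0.299 V.
Since Sn²⁺/Sn is the cathode and Fe²⁺/Fe the anode, E°cell = E°(Sn²⁺/Sn) − E°(Fe²⁺/Fe).
So E°(Sn²⁺/Sn) = E°cell + E°(Fe²⁺/Fe) = +0.299 + (-0.44) = -0.14 V.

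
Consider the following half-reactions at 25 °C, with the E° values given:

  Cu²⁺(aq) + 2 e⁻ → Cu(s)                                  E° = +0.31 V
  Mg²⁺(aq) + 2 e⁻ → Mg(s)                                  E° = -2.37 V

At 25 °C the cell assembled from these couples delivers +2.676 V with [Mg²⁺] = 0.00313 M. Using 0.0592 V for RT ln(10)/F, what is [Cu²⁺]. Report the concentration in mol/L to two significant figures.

Cu²⁺/Cu is the cathode, Mg²⁺/Mg the anode: E°cell = +2.68 V, n = 2.
Overall reaction: Cu²⁺(aq) + Mg(s) → Cu(s) + Mg²⁺(aq); Q = [Mg²⁺]^1/[Cu²⁺]^1.
From E = E° − (0.0592/n) log Q: log Q = (E° − E)·n/0.0592 = (+2.68 − (+2.676))·2/0.0592 = 0.1351.
So 1·log[Cu²⁺] = 1·log(0.00313) − log Q = -2.5045 − (0.1351) = -2.6396; [Cu²⁺] = 10^(-2.6396) ≈ 0.0023 M.

0.0023 M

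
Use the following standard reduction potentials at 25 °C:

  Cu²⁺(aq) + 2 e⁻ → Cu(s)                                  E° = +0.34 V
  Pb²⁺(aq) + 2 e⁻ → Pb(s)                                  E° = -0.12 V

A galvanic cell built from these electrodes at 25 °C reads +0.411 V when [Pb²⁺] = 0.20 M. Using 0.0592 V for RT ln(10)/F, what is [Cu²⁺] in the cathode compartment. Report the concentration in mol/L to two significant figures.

Cu²⁺/Cu is the cathode, Pb²⁺/Pb the anode: E°cell = +0.46 V, n = 2.
Overall reaction: Cu²⁺(aq) + Pb(s) → Cu(s) + Pb²⁺(aq); Q = [Pb²⁺]^1/[Cu²⁺]^1.
From E = E° − (0.0592/n) log Q: log Q = (E° − E)·n/0.0592 = (+0.46 − (+0.411))·2/0.0592 = 1.6554.
So 1·log[Cu²⁺] = 1·log(0.2) − log Q = -0.6990 − (1.6554) = -2.3544; [Cu²⁺] = 10^(-2.3544) ≈ 0.0044 M.

0.0044 M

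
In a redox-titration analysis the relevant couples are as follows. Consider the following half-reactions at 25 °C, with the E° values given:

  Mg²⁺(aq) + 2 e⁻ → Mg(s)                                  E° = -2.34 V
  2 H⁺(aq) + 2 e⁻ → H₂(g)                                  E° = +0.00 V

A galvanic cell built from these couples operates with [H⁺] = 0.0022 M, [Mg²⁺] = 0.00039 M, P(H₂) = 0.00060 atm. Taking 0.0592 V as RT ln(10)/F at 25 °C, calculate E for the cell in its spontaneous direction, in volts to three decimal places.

H⁺/H₂ is the cathode (higher E°), Mg²⁺/Mg the anode: E°cell = +0.00 − (-2.34) = +2.34 V, n = 2.
Overall: 2 H⁺(aq) + Mg(s) → H₂(g) + Mg²⁺(aq)
Q = P(H₂)·[Mg²⁺] / ([H⁺]^2); log Q = -1.316.
E = E° − (0.0592/n) log Q = +2.34 − (0.0592/2)(-1.316) = +2.379 V.

+2.379 V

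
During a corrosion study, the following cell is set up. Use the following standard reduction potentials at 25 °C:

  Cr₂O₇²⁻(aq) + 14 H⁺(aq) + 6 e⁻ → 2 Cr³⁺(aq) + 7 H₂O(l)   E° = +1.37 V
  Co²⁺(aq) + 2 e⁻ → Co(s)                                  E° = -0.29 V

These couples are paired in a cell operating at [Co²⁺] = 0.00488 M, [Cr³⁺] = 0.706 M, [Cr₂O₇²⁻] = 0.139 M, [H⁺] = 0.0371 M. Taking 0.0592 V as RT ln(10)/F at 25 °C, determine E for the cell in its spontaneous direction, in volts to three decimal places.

Cr₂O₇²⁻/Cr³⁺ is the cathode (higher E°), Co²⁺/Co the anode: E°cell = +1.37 − (-0.29) = +1.66 V, n = 6.
Overall: Cr₂O₇²⁻(aq) + 14 H⁺(aq) + 3 Co(s) → 2 Cr³⁺(aq) + 7 H₂O(l) + 3 Co²⁺(aq)
Q = [Cr³⁺]^2·[Co²⁺]^3 / ([Cr₂O₇²⁻]·[H⁺]^14); log Q = 13.649.
E = E° − (0.0592/n) log Q = +1.66 − (0.0592/6)(13.649) = +1.525 V.

+1.525 V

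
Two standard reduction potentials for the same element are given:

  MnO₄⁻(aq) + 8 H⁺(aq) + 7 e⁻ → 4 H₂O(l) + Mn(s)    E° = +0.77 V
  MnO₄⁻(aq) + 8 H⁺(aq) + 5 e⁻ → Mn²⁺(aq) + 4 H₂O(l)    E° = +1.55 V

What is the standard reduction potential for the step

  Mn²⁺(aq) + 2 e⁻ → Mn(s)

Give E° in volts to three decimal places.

-1.180 V

Sequential free energies add, so n₃E°₃ = n₁E°₁ + n₂E°₂.
With n₃ = 7, and the known step contributing 5×(+1.55) V, the unknown satisfies 2·E° = 7×(+0.77) − 5×(+1.55) = -2.360.
E° = -2.360 / 2 = -1.180 V.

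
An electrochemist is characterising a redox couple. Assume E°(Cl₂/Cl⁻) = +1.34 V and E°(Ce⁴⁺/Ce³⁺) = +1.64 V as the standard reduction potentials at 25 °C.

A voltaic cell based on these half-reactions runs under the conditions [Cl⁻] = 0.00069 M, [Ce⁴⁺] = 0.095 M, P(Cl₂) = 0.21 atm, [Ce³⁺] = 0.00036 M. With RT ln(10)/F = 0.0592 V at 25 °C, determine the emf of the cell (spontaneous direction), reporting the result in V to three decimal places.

+0.276 V

Ce⁴⁺/Ce³⁺ is the cathode (higher E°), Cl₂/Cl⁻ the anode: E°cell = +1.64 − (+1.34) = +0.30 V, n = 2.
Overall: 2 Ce⁴⁺(aq) + 2 Cl⁻(aq) → 2 Ce³⁺(aq) + Cl₂(g)
Q = [Ce³⁺]^2·P(Cl₂) / ([Ce⁴⁺]^2·[Cl⁻]^2); log Q = 0.802.
E = E° − (0.0592/n) log Q = +0.30 − (0.0592/2)(0.802) = +0.276 V.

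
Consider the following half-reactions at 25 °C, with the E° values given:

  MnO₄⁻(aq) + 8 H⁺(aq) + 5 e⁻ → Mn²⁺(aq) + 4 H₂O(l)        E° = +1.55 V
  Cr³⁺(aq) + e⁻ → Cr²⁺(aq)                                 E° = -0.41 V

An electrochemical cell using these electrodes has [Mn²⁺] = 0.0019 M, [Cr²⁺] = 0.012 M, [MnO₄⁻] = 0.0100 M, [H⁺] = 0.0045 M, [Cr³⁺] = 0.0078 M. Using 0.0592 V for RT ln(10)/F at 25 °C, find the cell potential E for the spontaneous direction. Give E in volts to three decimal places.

+1.757 V

MnO₄⁻/Mn²⁺ is the cathode (higher E°), Cr³⁺/Cr²⁺ the anode: E°cell = +1.55 − (-0.41) = +1.96 V, n = 5.
Overall: MnO₄⁻(aq) + 8 H⁺(aq) + 5 Cr²⁺(aq) → Mn²⁺(aq) + 4 H₂O(l) + 5 Cr³⁺(aq)
Q = [Mn²⁺]·[Cr³⁺]^5 / ([MnO₄⁻]·[H⁺]^8·[Cr²⁺]^5); log Q = 17.118.
E = E° − (0.0592/n) log Q = +1.96 − (0.0592/5)(17.118) = +1.757 V.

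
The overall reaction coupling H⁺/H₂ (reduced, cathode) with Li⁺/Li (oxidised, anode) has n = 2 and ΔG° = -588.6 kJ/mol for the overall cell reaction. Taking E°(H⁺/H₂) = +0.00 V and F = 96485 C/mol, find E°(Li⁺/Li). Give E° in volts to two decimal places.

-3.05 V

E°cell = −ΔG°/(nF) = −(-588.6×10³)/((2)(96485)) = +3.050 V.
Since H⁺/H₂ is the cathode and Li⁺/Li the anode, E°cell = E°(H⁺/H₂) − E°(Li⁺/Li).
So E°(Li⁺/Li) = E°(H⁺/H₂) − E°cell = (+0.00) − (+3.050) = -3.05 V.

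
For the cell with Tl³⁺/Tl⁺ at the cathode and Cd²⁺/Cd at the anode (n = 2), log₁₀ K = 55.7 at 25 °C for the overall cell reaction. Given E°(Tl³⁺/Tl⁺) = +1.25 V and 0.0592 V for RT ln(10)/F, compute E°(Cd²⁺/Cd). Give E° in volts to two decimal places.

-0.40 V

E°cell = (0.0592/n)·log K = (0.0592/2)(55.7) = +1.649 V.
Since Tl³⁺/Tl⁺ is the cathode and Cd²⁺/Cd the anode, E°cell = E°(Tl³⁺/Tl⁺) − E°(Cd²⁺/Cd).
So E°(Cd²⁺/Cd) = E°(Tl³⁺/Tl⁺) − E°cell = (+1.25) − (+1.649) = -0.40 V.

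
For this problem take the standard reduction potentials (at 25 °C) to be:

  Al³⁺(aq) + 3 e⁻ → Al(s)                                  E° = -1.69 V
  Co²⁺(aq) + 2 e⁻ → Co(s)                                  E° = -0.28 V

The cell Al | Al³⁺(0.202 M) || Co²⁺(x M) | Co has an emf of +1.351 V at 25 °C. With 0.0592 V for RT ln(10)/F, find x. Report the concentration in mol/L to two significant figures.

Co²⁺/Co is the cathode, Al³⁺/Al the anode: E°cell = +1.41 V, n = 6.
Overall reaction: 3 Co²⁺(aq) + 2 Al(s) → 3 Co(s) + 2 Al³⁺(aq); Q = [Al³⁺]^2/[Co²⁺]^3.
From E = E° − (0.0592/n) log Q: log Q = (E° − E)·n/0.0592 = (+1.41 − (+1.351))·6/0.0592 = 5.9797.
So 3·log[Co²⁺] = 2·log(0.202) − log Q = -1.3893 − (5.9797) = -7.3690; log[Co²⁺] = -7.3690 / 3 = -2.4563; [Co²⁺] = 10^(-2.4563) ≈ 0.0035 M.

0.0035 M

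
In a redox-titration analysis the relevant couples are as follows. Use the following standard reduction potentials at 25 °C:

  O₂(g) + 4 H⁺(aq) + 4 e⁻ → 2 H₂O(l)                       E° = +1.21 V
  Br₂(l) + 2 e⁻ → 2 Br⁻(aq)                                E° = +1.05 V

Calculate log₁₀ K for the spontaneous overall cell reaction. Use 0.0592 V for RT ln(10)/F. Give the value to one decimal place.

10.8

Cathode: O₂/H₂O; anode: Br₂/Br⁻. E°cell = +0.16 V, n = 4.
log K = nE°cell / 0.0592 = (4)(+0.16) / 0.0592 = 10.8.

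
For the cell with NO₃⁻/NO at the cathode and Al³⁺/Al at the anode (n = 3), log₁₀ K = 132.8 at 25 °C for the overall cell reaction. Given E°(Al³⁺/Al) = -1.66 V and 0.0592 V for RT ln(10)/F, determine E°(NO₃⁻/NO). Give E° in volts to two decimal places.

+0.96 V

E°cell = (0.0592/n)·log K = (0.0592/3)(132.8) = +2.621 V.
Since NO₃⁻/NO is the cathode and Al³⁺/Al the anode, E°cell = E°(NO₃⁻/NO) − E°(Al³⁺/Al).
So E°(NO₃⁻/NO) = E°cell + E°(Al³⁺/Al) = +2.621 + (-1.66) = +0.96 V.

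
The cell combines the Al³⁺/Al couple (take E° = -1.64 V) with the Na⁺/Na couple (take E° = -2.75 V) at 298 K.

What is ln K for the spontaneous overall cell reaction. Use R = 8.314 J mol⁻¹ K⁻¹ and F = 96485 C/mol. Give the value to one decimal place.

Cathode: Al³⁺/Al; anode: Na⁺/Na. E°cell = (-1.64) − (-2.75) = +1.11 V, with n = 3.
ΔG° = −nFE° = −RT ln K, so ln K = nFE°/(RT) = (3)(96485)(+1.11) / ((8.314)(298)) = 129.681.

129.7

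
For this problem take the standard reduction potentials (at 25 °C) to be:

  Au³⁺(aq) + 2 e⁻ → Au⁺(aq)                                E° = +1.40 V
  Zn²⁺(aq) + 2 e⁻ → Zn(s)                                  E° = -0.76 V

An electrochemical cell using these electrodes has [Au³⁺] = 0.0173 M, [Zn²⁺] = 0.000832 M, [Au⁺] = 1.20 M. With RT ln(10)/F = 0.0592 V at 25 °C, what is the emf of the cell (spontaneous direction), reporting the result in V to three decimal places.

+2.197 V

Au³⁺/Au⁺ is the cathode (higher E°), Zn²⁺/Zn the anode: E°cell = +1.40 − (-0.76) = +2.16 V, n = 2.
Overall: Au³⁺(aq) + Zn(s) → Au⁺(aq) + Zn²⁺(aq)
Q = [Au⁺]·[Zn²⁺] / ([Au³⁺]); log Q = -1.239.
E = E° − (0.0592/n) log Q = +2.16 − (0.0592/2)(-1.239) = +2.197 V.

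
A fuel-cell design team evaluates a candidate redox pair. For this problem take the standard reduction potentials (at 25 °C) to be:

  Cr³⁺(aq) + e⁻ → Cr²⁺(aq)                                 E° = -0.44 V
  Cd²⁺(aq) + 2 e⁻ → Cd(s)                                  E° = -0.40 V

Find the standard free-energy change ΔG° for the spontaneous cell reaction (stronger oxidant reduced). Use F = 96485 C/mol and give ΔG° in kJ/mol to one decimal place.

Cd²⁺/Cd (E° = -0.40 V) is the cathode; Cr³⁺/Cr²⁺ (E° = -0.44 V) is the anode, so E°cell = +0.04 V.
Balancing electrons gives n = 2 (lcm of 2 and 1).
ΔG° = −nFE° = −(2)(96485)(+0.04) = -7,719 J = -7.7 kJ/mol.

-7.7 kJ/mol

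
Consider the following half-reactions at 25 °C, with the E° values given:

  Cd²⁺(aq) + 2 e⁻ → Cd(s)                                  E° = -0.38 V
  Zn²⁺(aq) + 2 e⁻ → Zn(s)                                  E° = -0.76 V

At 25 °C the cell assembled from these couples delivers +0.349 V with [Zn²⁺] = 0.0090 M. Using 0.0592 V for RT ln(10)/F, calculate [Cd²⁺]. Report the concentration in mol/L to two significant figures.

Cd²⁺/Cd is the cathode, Zn²⁺/Zn the anode: E°cell = +0.38 V, n = 2.
Overall reaction: Cd²⁺(aq) + Zn(s) → Cd(s) + Zn²⁺(aq); Q = [Zn²⁺]^1/[Cd²⁺]^1.
From E = E° − (0.0592/n) log Q: log Q = (E° − E)·n/0.0592 = (+0.38 − (+0.349))·2/0.0592 = 1.0473.
So 1·log[Cd²⁺] = 1·log(0.009) − log Q = -2.0458 − (1.0473) = -3.0931; [Cd²⁺] = 10^(-3.0931) ≈ 0.00081 M.

0.00081 M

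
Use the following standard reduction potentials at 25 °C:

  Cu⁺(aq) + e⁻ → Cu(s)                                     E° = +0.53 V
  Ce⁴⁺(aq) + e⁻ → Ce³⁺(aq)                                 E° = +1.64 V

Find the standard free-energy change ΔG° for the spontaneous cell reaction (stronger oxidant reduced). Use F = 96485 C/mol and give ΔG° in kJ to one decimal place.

Ce⁴⁺/Ce³⁺ (E° = +1.64 V) is the cathode; Cu⁺/Cu (E° = +0.53 V) is the anode, so E°cell = +1.11 V.
Balancing electrons gives n = 1 (lcm of 1 and 1).
ΔG° = −nFE° = −(1)(96485)(+1.11) = -107,098 J = -107.1 kJ.

-107.1 kJ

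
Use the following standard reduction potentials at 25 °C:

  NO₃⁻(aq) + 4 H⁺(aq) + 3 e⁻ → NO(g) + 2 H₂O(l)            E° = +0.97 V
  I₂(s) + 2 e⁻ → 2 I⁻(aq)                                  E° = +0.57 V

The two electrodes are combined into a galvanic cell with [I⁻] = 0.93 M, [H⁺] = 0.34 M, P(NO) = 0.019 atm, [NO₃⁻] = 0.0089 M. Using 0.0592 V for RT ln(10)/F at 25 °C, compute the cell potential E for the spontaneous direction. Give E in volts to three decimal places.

NO₃⁻/NO is the cathode (higher E°), I₂/I⁻ the anode: E°cell = +0.97 − (+0.57) = +0.40 V, n = 6.
Overall: 2 NO₃⁻(aq) + 8 H⁺(aq) + 6 I⁻(aq) → 2 NO(g) + 4 H₂O(l) + 3 I₂(s)
Q = P(NO)^2 / ([NO₃⁻]^2·[H⁺]^8·[I⁻]^6); log Q = 4.596.
E = E° − (0.0592/n) log Q = +0.40 − (0.0592/6)(4.596) = +0.355 V.

+0.355 V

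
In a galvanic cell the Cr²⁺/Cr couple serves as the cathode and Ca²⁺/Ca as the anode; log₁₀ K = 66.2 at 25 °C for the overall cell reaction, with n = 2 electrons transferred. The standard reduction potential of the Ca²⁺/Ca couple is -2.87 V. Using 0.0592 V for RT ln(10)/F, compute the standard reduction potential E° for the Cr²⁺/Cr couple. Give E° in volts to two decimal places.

-0.91 V

E°cell = (0.0592/n)·log K = (0.0592/2)(66.2) = +1.960 V.
Since Cr²⁺/Cr is the cathode and Ca²⁺/Ca the anode, E°cell = E°(Cr²⁺/Cr) − E°(Ca²⁺/Ca).
So E°(Cr²⁺/Cr) = E°cell + E°(Ca²⁺/Ca) = +1.960 + (-2.87) = -0.91 V.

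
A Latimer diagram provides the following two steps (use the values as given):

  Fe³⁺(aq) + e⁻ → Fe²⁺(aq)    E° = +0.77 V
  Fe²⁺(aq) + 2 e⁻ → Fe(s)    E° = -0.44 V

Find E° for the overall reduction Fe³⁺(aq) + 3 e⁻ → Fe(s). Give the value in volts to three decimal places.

Adding the free-energy changes (−nFE°) of the two steps gives −n₃FE°₃ = −n₁FE°₁ − n₂FE°₂.
E°₃ = (1×+0.77 + 2×-0.44) / 3 = (-0.110) / 3 = -0.037 V.
E° values themselves are not directly additive — weighting by electron count is essential.

-0.037 V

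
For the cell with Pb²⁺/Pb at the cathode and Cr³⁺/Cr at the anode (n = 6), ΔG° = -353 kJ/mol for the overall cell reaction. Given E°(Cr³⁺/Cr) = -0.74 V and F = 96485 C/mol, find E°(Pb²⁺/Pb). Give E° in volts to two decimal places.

E°cell = −ΔG°/(nF) = −(-353×10³)/((6)(96485)) = +0.610 V.
Since Pb²⁺/Pb is the cathode and Cr³⁺/Cr the anode, E°cell = E°(Pb²⁺/Pb) − E°(Cr³⁺/Cr).
So E°(Pb²⁺/Pb) = E°cell + E°(Cr³⁺/Cr) = +0.610 + (-0.74) = -0.13 V.

-0.13 V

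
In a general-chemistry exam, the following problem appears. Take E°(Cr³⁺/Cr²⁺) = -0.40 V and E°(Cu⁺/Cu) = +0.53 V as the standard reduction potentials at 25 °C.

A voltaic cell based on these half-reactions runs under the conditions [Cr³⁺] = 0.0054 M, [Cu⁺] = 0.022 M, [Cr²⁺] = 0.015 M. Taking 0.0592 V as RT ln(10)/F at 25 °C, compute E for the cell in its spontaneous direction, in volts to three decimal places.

Cu⁺/Cu is the cathode (higher E°), Cr³⁺/Cr²⁺ the anode: E°cell = +0.53 − (-0.40) = +0.93 V, n = 1.
Overall: Cu⁺(aq) + Cr²⁺(aq) → Cu(s) + Cr³⁺(aq)
Q = [Cr³⁺] / ([Cu⁺]·[Cr²⁺]); log Q = 1.214.
E = E° − (0.0592/n) log Q = +0.93 − (0.0592/1)(1.214) = +0.858 V.

+0.858 V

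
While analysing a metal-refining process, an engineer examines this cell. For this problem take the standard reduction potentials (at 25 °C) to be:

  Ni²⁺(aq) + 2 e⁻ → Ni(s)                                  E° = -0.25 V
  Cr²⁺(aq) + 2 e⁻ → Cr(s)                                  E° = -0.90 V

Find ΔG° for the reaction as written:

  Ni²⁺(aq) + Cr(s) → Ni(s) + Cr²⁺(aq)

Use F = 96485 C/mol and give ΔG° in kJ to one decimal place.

As written, Ni²⁺/Ni is reduced (cathode) and Cr²⁺/Cr is oxidised (anode), so E°cell = (-0.25) − (-0.90) = +0.65 V.
Balancing electrons gives n = 2.
ΔG° = −nFE° = −(2)(96485)(+0.65) = -125,430 J = -125.4 kJ.

-125.4 kJ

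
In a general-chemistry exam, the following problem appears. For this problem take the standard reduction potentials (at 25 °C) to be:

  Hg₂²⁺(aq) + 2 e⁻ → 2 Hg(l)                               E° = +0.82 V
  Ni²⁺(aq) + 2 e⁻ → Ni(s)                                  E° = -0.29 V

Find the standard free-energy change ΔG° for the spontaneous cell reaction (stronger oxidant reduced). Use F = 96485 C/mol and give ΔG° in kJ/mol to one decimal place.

Hg₂²⁺/Hg (E° = +0.82 V) is the cathode; Ni²⁺/Ni (E° = -0.29 V) is the anode, so E°cell = +1.11 V.
Balancing electrons gives n = 2 (lcm of 2 and 2).
ΔG° = −nFE° = −(2)(96485)(+1.11) = -214,197 J = -214.2 kJ/mol.

-214.2 kJ/mol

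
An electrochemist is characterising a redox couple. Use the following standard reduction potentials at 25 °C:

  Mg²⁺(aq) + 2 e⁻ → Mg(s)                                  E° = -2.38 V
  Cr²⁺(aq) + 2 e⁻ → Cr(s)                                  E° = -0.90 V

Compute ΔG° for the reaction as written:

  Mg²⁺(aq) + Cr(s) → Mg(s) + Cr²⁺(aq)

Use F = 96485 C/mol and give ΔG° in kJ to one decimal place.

As written, Mg²⁺/Mg is reduced (cathode) and Cr²⁺/Cr is oxidised (anode), so E°cell = (-2.38) − (-0.90) = -1.48 V.
Balancing electrons gives n = 2.
ΔG° = −nFE° = −(2)(96485)(-1.48) = 285,596 J = +285.6 kJ.

+285.6 kJ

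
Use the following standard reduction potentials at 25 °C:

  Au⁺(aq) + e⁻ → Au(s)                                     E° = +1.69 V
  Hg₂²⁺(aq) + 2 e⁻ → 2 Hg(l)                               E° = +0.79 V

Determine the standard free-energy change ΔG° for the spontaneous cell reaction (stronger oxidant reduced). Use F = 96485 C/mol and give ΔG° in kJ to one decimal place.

-173.7 kJ

Au⁺/Au (E° = +1.69 V) is the cathode; Hg₂²⁺/Hg (E° = +0.79 V) is the anode, so E°cell = +0.90 V.
Balancing electrons gives n = 2 (lcm of 1 and 2).
ΔG° = −nFE° = −(2)(96485)(+0.90) = -173,673 J = -173.7 kJ.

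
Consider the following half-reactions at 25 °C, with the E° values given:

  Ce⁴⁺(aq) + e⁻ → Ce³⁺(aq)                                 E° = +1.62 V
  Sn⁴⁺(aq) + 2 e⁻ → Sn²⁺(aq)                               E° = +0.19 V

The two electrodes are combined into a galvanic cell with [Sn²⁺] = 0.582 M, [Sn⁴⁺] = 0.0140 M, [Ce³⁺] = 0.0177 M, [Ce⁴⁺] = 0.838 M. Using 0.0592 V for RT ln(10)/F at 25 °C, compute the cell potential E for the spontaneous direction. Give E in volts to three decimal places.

+1.577 V

Ce⁴⁺/Ce³⁺ is the cathode (higher E°), Sn⁴⁺/Sn²⁺ the anode: E°cell = +1.62 − (+0.19) = +1.43 V, n = 2.
Overall: 2 Ce⁴⁺(aq) + Sn²⁺(aq) → 2 Ce³⁺(aq) + Sn⁴⁺(aq)
Q = [Ce³⁺]^2·[Sn⁴⁺] / ([Ce⁴⁺]^2·[Sn²⁺]); log Q = -4.969.
E = E° − (0.0592/n) log Q = +1.43 − (0.0592/2)(-4.969) = +1.577 V.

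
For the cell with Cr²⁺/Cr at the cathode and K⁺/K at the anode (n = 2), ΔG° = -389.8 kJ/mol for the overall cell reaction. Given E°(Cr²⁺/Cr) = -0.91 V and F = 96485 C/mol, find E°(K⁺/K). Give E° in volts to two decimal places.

E°cell = −ΔG°/(nF) = −(-389.8×10³)/((2)(96485)) = +2.020 V.
Since Cr²⁺/Cr is the cathode and K⁺/K the anode, E°cell = E°(Cr²⁺/Cr) − E°(K⁺/K).
So E°(K⁺/K) = E°(Cr²⁺/Cr) − E°cell = (-0.91) − (+2.020) = -2.93 V.

-2.93 V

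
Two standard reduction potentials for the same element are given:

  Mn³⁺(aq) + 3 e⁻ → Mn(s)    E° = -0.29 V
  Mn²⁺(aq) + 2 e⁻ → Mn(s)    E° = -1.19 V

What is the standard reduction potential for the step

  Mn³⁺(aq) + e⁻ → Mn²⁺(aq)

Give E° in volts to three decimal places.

Sequential free energies add, so n₃E°₃ = n₁E°₁ + n₂E°₂.
With n₃ = 3, and the known step contributing 2×(-1.19) V, the unknown satisfies 1·E° = 3×(-0.29) − 2×(-1.19) = +1.510.
E° = +1.510 / 1 = +1.510 V.

+1.510 V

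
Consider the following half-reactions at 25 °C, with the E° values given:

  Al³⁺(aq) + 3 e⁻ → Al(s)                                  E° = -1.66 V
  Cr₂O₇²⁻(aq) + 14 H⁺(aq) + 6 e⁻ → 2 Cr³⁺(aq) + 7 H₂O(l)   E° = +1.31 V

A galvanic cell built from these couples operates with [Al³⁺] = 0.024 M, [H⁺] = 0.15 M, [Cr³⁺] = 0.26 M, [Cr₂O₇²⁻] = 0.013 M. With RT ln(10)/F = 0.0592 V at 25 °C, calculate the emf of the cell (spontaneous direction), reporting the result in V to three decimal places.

+2.881 V

Cr₂O₇²⁻/Cr³⁺ is the cathode (higher E°), Al³⁺/Al the anode: E°cell = +1.31 − (-1.66) = +2.97 V, n = 6.
Overall: Cr₂O₇²⁻(aq) + 14 H⁺(aq) + 2 Al(s) → 2 Cr³⁺(aq) + 7 H₂O(l) + 2 Al³⁺(aq)
Q = [Cr³⁺]^2·[Al³⁺]^2 / ([Cr₂O₇²⁻]·[H⁺]^14); log Q = 9.011.
E = E° − (0.0592/n) log Q = +2.97 − (0.0592/6)(9.011) = +2.881 V.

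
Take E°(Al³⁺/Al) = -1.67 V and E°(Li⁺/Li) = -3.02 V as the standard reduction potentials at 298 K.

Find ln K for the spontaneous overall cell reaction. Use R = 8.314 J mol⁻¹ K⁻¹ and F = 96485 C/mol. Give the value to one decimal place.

Cathode: Al³⁺/Al; anode: Li⁺/Li. E°cell = (-1.67) − (-3.02) = +1.35 V, with n = 3.
ΔG° = −nFE° = −RT ln K, so ln K = nFE°/(RT) = (3)(96485)(+1.35) / ((8.314)(298)) = 157.721.

157.7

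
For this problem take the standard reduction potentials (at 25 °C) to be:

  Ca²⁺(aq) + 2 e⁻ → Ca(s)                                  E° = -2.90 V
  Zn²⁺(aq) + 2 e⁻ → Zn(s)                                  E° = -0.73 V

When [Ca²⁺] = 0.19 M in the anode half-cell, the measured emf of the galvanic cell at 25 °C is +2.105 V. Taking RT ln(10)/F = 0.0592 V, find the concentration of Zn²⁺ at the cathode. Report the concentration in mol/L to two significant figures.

0.0012 M

Zn²⁺/Zn is the cathode, Ca²⁺/Ca the anode: E°cell = +2.17 V, n = 2.
Overall reaction: Zn²⁺(aq) + Ca(s) → Zn(s) + Ca²⁺(aq); Q = [Ca²⁺]^1/[Zn²⁺]^1.
From E = E° − (0.0592/n) log Q: log Q = (E° − E)·n/0.0592 = (+2.17 − (+2.105))·2/0.0592 = 2.1959.
So 1·log[Zn²⁺] = 1·log(0.19) − log Q = -0.7212 − (2.1959) = -2.9171; [Zn²⁺] = 10^(-2.9171) ≈ 0.0012 M.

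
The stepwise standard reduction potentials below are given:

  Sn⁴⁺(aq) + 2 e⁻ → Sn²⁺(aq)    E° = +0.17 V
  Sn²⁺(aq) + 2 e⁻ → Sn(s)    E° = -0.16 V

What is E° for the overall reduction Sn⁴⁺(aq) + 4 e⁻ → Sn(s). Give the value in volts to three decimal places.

Adding the free-energy changes (−nFE°) of the two steps gives −n₃FE°₃ = −n₁FE°₁ − n₂FE°₂.
E°₃ = (2×+0.17 + 2×-0.16) / 4 = (+0.020) / 4 = +0.005 V.

+0.005 V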